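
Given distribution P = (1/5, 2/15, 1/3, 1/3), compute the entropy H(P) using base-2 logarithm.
1.9086 bits

Shannon entropy is H(X) = -Σ p(x) log p(x).

For P = (1/5, 2/15, 1/3, 1/3):
H = -1/5 × log_2(1/5) -2/15 × log_2(2/15) -1/3 × log_2(1/3) -1/3 × log_2(1/3)
H = 1.9086 bits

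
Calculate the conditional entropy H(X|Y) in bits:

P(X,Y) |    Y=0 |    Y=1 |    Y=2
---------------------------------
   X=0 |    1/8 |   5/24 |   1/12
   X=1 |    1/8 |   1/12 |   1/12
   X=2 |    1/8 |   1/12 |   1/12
1.5289 bits

Using the chain rule: H(X|Y) = H(X,Y) - H(Y)

First, compute H(X,Y) = 3.0902 bits

Marginal P(Y) = (3/8, 3/8, 1/4)
H(Y) = 1.5613 bits

H(X|Y) = H(X,Y) - H(Y) = 3.0902 - 1.5613 = 1.5289 bits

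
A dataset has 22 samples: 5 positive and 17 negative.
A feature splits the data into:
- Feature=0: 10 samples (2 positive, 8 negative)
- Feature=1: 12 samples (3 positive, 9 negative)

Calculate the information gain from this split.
0.0026 bits

Information Gain = H(Y) - H(Y|Feature)

Before split:
P(positive) = 5/22 = 0.2273
H(Y) = 0.7732 bits

After split:
Feature=0: H = 0.7219 bits (weight = 10/22)
Feature=1: H = 0.8113 bits (weight = 12/22)
H(Y|Feature) = (10/22)×0.7219 + (12/22)×0.8113 = 0.7707 bits

Information Gain = 0.7732 - 0.7707 = 0.0026 bits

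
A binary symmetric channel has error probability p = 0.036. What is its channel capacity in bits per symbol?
0.7764 bits

For a binary symmetric channel (BSC) with error probability p:
Capacity C = 1 - H(p) bits per symbol

where H(p) = -p log₂(p) - (1-p) log₂(1-p) is the binary entropy function.

H(0.036) = 0.2236 bits
C = 1 - 0.2236 = 0.7764 bits per symbol

This means we can reliably transmit up to 0.7764 bits of information per channel use.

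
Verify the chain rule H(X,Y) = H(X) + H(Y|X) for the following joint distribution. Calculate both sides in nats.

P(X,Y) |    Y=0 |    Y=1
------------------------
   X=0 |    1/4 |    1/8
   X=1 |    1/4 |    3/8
H(X,Y) = 1.3209, H(X) = 0.6616, H(Y|X) = 0.6593 (all in nats)

Chain rule: H(X,Y) = H(X) + H(Y|X)

Left side — joint entropy directly:
H(X,Y) = -Σ p(x,y) log p(x,y) = 1.3209 nats

Right side — compute H(Y|X) from the conditional distributions:
P(X) = (3/8, 5/8), so H(X) = 0.6616 nats
H(Y|X) = Σ_x P(X=x) · H(Y|X=x):
  P(Y|X=0) = (2/3, 1/3), H(Y|X=0) = 0.6365, weight P(X=0) = 3/8
  P(Y|X=1) = (2/5, 3/5), H(Y|X=1) = 0.6730, weight P(X=1) = 5/8
H(Y|X) = 0.6593 nats

H(X) + H(Y|X) = 0.6616 + 0.6593 = 1.3209 nats

Both sides equal 1.3209 nats. ✓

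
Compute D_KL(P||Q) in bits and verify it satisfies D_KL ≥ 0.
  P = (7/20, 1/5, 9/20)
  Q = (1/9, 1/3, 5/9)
0.2952 bits

KL divergence satisfies the Gibbs inequality: D_KL(P||Q) ≥ 0 for all distributions P, Q.

D_KL(P||Q) = Σ p(x) log(p(x)/q(x))
Term by term:
  x=0: 7/20 × log_2[(7/20)/(1/9)] = 0.5794
  x=1: 1/5 × log_2[(1/5)/(1/3)] = -0.1474
  x=2: 9/20 × log_2[(9/20)/(5/9)] = -0.1368
D_KL(P||Q) = 0.2952 bits

D_KL(P||Q) = 0.2952 ≥ 0 ✓

This non-negativity is a fundamental property: relative entropy cannot be negative because it measures how different Q is from P.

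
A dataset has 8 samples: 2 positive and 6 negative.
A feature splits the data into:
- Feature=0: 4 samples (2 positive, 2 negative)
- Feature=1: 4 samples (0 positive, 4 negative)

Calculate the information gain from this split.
0.3113 bits

Information Gain = H(Y) - H(Y|Feature)

Before split:
P(positive) = 2/8 = 0.2500
H(Y) = 0.8113 bits

After split:
Feature=0: H = 1.0000 bits (weight = 4/8)
Feature=1: H = 0.0000 bits (weight = 4/8)
H(Y|Feature) = (4/8)×1.0000 + (4/8)×0.0000 = 0.5000 bits

Information Gain = 0.8113 - 0.5000 = 0.3113 bits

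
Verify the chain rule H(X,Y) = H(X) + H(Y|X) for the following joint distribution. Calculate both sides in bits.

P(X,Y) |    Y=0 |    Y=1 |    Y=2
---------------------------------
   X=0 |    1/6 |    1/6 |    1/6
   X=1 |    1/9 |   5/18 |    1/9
H(X,Y) = 2.5102, H(X) = 1.0000, H(Y|X) = 1.5102 (all in bits)

Chain rule: H(X,Y) = H(X) + H(Y|X)

Left side — joint entropy directly:
H(X,Y) = -Σ p(x,y) log p(x,y) = 2.5102 bits

Right side — compute H(Y|X) from the conditional distributions:
P(X) = (1/2, 1/2), so H(X) = 1.0000 bits
H(Y|X) = Σ_x P(X=x) · H(Y|X=x):
  P(Y|X=0) = (1/3, 1/3, 1/3), H(Y|X=0) = 1.5850, weight P(X=0) = 1/2
  P(Y|X=1) = (2/9, 5/9, 2/9), H(Y|X=1) = 1.4355, weight P(X=1) = 1/2
H(Y|X) = 1.5102 bits

H(X) + H(Y|X) = 1.0000 + 1.5102 = 2.5102 bits

Both sides equal 2.5102 bits. ✓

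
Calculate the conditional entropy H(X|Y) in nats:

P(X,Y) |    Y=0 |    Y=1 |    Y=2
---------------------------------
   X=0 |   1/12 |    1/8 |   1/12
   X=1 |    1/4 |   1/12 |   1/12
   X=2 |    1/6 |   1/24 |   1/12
1.0332 nats

Using the chain rule: H(X|Y) = H(X,Y) - H(Y)

First, compute H(X,Y) = 2.0729 nats

Marginal P(Y) = (1/2, 1/4, 1/4)
H(Y) = 1.0397 nats

H(X|Y) = H(X,Y) - H(Y) = 2.0729 - 1.0397 = 1.0332 nats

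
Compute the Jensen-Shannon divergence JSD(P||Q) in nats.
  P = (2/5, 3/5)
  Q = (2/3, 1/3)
0.0362 nats

Jensen-Shannon divergence is:
JSD(P||Q) = 0.5 × D_KL(P||M) + 0.5 × D_KL(Q||M)
where M = 0.5 × (P + Q) is the mixture distribution.

M = 0.5 × (2/5, 3/5) + 0.5 × (2/3, 1/3) = (8/15, 7/15)

D_KL(P||M) = 0.0357 nats
D_KL(Q||M) = 0.0366 nats

JSD(P||Q) = 0.5 × 0.0357 + 0.5 × 0.0366 = 0.0362 nats

Unlike KL divergence, JSD is symmetric and bounded: 0 ≤ JSD ≤ log(2).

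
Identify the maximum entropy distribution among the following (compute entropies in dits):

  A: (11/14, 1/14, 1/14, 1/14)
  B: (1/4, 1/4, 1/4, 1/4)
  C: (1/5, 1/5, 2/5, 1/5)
B

For a discrete distribution over n outcomes, entropy is maximized by the uniform distribution.

Computing entropies:
H(A) = 0.3279 dits
H(B) = 0.6021 dits
H(C) = 0.5786 dits

The uniform distribution (where all probabilities equal 1/4) achieves the maximum entropy of log_10(4) = 0.6021 dits.

Distribution B has the highest entropy.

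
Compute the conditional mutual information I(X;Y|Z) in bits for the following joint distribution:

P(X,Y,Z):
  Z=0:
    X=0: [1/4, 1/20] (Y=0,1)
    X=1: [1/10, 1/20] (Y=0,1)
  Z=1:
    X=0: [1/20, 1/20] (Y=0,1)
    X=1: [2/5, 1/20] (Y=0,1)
0.0609 bits

Conditional mutual information: I(X;Y|Z) = H(X|Z) + H(Y|Z) - H(X,Y|Z)

H(Z) = 0.9928
H(X,Z) = 1.7822 → H(X|Z) = 0.7895
H(Y,Z) = 1.7129 → H(Y|Z) = 0.7201
H(X,Y,Z) = 2.4414 → H(X,Y|Z) = 1.4487

I(X;Y|Z) = 0.7895 + 0.7201 - 1.4487 = 0.0609 bits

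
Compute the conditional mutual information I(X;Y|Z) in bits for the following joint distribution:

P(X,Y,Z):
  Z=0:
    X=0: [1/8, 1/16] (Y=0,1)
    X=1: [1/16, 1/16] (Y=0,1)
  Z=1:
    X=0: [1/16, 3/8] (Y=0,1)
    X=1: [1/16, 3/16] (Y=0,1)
0.0148 bits

Conditional mutual information: I(X;Y|Z) = H(X|Z) + H(Y|Z) - H(X,Y|Z)

H(Z) = 0.8960
H(X,Z) = 1.8496 → H(X|Z) = 0.9536
H(Y,Z) = 1.6697 → H(Y|Z) = 0.7737
H(X,Y,Z) = 2.6085 → H(X,Y|Z) = 1.7124

I(X;Y|Z) = 0.9536 + 0.7737 - 1.7124 = 0.0148 bits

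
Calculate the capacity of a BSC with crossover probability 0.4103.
0.0233 bits

For a binary symmetric channel (BSC) with error probability p:
Capacity C = 1 - H(p) bits per symbol

where H(p) = -p log₂(p) - (1-p) log₂(1-p) is the binary entropy function.

H(0.4103) = 0.9767 bits
C = 1 - 0.9767 = 0.0233 bits per symbol

This means we can reliably transmit up to 0.0233 bits of information per channel use.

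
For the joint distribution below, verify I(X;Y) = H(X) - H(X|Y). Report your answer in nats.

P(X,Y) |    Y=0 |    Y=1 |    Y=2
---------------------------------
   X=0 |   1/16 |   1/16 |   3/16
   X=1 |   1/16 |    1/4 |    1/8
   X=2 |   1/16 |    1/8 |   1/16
I(X;Y) = 0.0683 nats

Mutual information has multiple equivalent forms:
- I(X;Y) = H(X) - H(X|Y)
- I(X;Y) = H(Y) - H(Y|X)
- I(X;Y) = H(X) + H(Y) - H(X,Y)

Computing all quantities:
H(X) = 1.0717, H(Y) = 1.0434, H(X,Y) = 2.0467
H(X|Y) = 1.0034, H(Y|X) = 0.9750

Verification:
H(X) - H(X|Y) = 1.0717 - 1.0034 = 0.0683
H(Y) - H(Y|X) = 1.0434 - 0.9750 = 0.0683
H(X) + H(Y) - H(X,Y) = 1.0717 + 1.0434 - 2.0467 = 0.0683

All forms give I(X;Y) = 0.0683 nats. ✓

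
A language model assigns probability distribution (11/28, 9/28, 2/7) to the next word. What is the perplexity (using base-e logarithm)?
2.9737

Perplexity is e^H (or exp(H) for natural log).

First, H = -Σ p log p = 1.0898 nats
Perplexity = e^1.0898 = 2.9737

Interpretation: The model's uncertainty is equivalent to choosing uniformly among 3.0 options.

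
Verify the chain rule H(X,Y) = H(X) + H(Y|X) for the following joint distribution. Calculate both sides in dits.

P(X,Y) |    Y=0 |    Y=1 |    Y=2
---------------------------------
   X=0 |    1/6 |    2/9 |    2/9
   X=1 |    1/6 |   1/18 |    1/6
H(X,Y) = 0.7491, H(X) = 0.2902, H(Y|X) = 0.4589 (all in dits)

Chain rule: H(X,Y) = H(X) + H(Y|X)

Left side — joint entropy directly:
H(X,Y) = -Σ p(x,y) log p(x,y) = 0.7491 dits

Right side — compute H(Y|X) from the conditional distributions:
P(X) = (11/18, 7/18), so H(X) = 0.2902 dits
H(Y|X) = Σ_x P(X=x) · H(Y|X=x):
  P(Y|X=0) = (3/11, 4/11, 4/11), H(Y|X=0) = 0.4734, weight P(X=0) = 11/18
  P(Y|X=1) = (3/7, 1/7, 3/7), H(Y|X=1) = 0.4361, weight P(X=1) = 7/18
H(Y|X) = 0.4589 dits

H(X) + H(Y|X) = 0.2902 + 0.4589 = 0.7491 dits

Both sides equal 0.7491 dits. ✓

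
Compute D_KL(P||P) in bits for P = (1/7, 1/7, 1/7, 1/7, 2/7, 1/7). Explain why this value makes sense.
0.0000 bits

KL divergence satisfies the Gibbs inequality: D_KL(P||Q) ≥ 0 for all distributions P, Q.

D_KL(P||Q) = Σ p(x) log(p(x)/q(x))
Each term is p(x) × log_2(p(x)/p(x)) = p(x) × log_2(1) = 0, so the sum is 0.
D_KL(P||Q) = 0.0000 bits

When P = Q, the KL divergence is exactly 0, as there is no 'divergence' between identical distributions.

This non-negativity is a fundamental property: relative entropy cannot be negative because it measures how different Q is from P.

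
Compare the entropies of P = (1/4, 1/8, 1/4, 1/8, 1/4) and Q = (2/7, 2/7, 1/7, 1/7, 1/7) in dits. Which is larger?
P

Computing entropies in dits:
H(P) = 0.6773
H(Q) = 0.6731

Distribution P has higher entropy.

Intuition: The distribution closer to uniform (more spread out) has higher entropy.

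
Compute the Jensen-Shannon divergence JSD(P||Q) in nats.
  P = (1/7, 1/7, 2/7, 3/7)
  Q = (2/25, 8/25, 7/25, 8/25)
0.0258 nats

Jensen-Shannon divergence is:
JSD(P||Q) = 0.5 × D_KL(P||M) + 0.5 × D_KL(Q||M)
where M = 0.5 × (P + Q) is the mixture distribution.

M = 0.5 × (1/7, 1/7, 2/7, 3/7) + 0.5 × (2/25, 8/25, 7/25, 8/25) = (0.111429, 0.231429, 0.282857, 0.374286)

D_KL(P||M) = 0.0275 nats
D_KL(Q||M) = 0.0242 nats

JSD(P||Q) = 0.5 × 0.0275 + 0.5 × 0.0242 = 0.0258 nats

Unlike KL divergence, JSD is symmetric and bounded: 0 ≤ JSD ≤ log(2).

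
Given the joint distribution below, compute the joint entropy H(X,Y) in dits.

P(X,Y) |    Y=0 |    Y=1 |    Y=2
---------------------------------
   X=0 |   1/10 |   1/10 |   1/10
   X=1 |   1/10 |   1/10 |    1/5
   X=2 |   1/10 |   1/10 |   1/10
0.9398 dits

Joint entropy is H(X,Y) = -Σ_{x,y} p(x,y) log p(x,y).

Summing over all non-zero entries:
H(X,Y) = -[1/10·log_10(1/10) + 1/10·log_10(1/10) + 1/10·log_10(1/10) + 1/10·log_10(1/10) + 1/10·log_10(1/10) + 1/5·log_10(1/5) + 1/10·log_10(1/10) + 1/10·log_10(1/10) + 1/10·log_10(1/10)]
H(X,Y) = 0.9398 dits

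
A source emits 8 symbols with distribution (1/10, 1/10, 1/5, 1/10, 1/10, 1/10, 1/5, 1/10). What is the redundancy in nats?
0.0541 nats

Redundancy measures how far a source is from maximum entropy:
R = H_max - H(X)

Maximum entropy for 8 symbols: H_max = log_e(8) = 2.0794 nats
Actual entropy: H(X) = 2.0253 nats
Redundancy: R = 2.0794 - 2.0253 = 0.0541 nats

This redundancy represents potential for compression: the source could be compressed by 0.0541 nats per symbol.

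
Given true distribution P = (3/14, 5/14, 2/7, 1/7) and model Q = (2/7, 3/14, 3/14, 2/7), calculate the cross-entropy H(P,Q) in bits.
2.0742 bits

Cross-entropy: H(P,Q) = -Σ p(x) log q(x)

Alternatively: H(P,Q) = H(P) + D_KL(P||Q)
H(P) = 1.9242 bits
D_KL(P||Q) = 0.1500 bits

H(P,Q) = 1.9242 + 0.1500 = 2.0742 bits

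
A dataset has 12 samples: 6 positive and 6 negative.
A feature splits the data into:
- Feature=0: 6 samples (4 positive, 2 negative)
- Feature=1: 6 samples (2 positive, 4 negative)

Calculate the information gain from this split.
0.0817 bits

Information Gain = H(Y) - H(Y|Feature)

Before split:
P(positive) = 6/12 = 0.5000
H(Y) = 1.0000 bits

After split:
Feature=0: H = 0.9183 bits (weight = 6/12)
Feature=1: H = 0.9183 bits (weight = 6/12)
H(Y|Feature) = (6/12)×0.9183 + (6/12)×0.9183 = 0.9183 bits

Information Gain = 1.0000 - 0.9183 = 0.0817 bits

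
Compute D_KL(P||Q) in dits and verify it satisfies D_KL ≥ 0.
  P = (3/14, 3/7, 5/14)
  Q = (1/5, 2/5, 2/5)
0.0017 dits

KL divergence satisfies the Gibbs inequality: D_KL(P||Q) ≥ 0 for all distributions P, Q.

D_KL(P||Q) = Σ p(x) log(p(x)/q(x))
Term by term:
  x=0: 3/14 × log_10[(3/14)/(1/5)] = 0.0064
  x=1: 3/7 × log_10[(3/7)/(2/5)] = 0.0128
  x=2: 5/14 × log_10[(5/14)/(2/5)] = -0.0176
D_KL(P||Q) = 0.0017 dits

D_KL(P||Q) = 0.0017 ≥ 0 ✓

This non-negativity is a fundamental property: relative entropy cannot be negative because it measures how different Q is from P.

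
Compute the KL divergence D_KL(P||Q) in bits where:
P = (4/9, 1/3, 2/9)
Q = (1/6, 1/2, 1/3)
0.3039 bits

KL divergence: D_KL(P||Q) = Σ p(x) log(p(x)/q(x))

Computing term by term:
  x=0: 4/9 × log_2[(4/9)/(1/6)] = 4/9 × 1.4150 = 0.6289
  x=1: 1/3 × log_2[(1/3)/(1/2)] = 1/3 × -0.5850 = -0.1950
  x=2: 2/9 × log_2[(2/9)/(1/3)] = 2/9 × -0.5850 = -0.1300

D_KL(P||Q) = 0.3039 bits

Note: KL divergence is always non-negative and equals 0 iff P = Q.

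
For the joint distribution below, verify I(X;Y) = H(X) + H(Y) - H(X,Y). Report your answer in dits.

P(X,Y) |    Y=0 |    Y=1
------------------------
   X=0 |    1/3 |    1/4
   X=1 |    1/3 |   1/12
I(X;Y) = 0.0129 dits

Mutual information has multiple equivalent forms:
- I(X;Y) = H(X) - H(X|Y)
- I(X;Y) = H(Y) - H(Y|X)
- I(X;Y) = H(X) + H(Y) - H(X,Y)

Computing all quantities:
H(X) = 0.2950, H(Y) = 0.2764, H(X,Y) = 0.5585
H(X|Y) = 0.2821, H(Y|X) = 0.2636

Verification:
H(X) - H(X|Y) = 0.2950 - 0.2821 = 0.0129
H(Y) - H(Y|X) = 0.2764 - 0.2636 = 0.0129
H(X) + H(Y) - H(X,Y) = 0.2950 + 0.2764 - 0.5585 = 0.0129

All forms give I(X;Y) = 0.0129 dits. ✓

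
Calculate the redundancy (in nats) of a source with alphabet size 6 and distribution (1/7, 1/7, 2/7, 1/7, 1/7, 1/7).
0.0439 nats

Redundancy measures how far a source is from maximum entropy:
R = H_max - H(X)

Maximum entropy for 6 symbols: H_max = log_e(6) = 1.7918 nats
Actual entropy: H(X) = 1.7479 nats
Redundancy: R = 1.7918 - 1.7479 = 0.0439 nats

This redundancy represents potential for compression: the source could be compressed by 0.0439 nats per symbol.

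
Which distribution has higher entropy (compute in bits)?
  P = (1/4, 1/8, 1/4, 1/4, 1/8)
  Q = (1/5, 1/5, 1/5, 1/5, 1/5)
Q

Computing entropies in bits:
H(P) = 2.2500
H(Q) = 2.3219

Distribution Q has higher entropy.

Intuition: The distribution closer to uniform (more spread out) has higher entropy.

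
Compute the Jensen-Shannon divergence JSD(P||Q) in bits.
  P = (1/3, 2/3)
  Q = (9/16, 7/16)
0.0387 bits

Jensen-Shannon divergence is:
JSD(P||Q) = 0.5 × D_KL(P||M) + 0.5 × D_KL(Q||M)
where M = 0.5 × (P + Q) is the mixture distribution.

M = 0.5 × (1/3, 2/3) + 0.5 × (9/16, 7/16) = (0.447917, 0.552083)

D_KL(P||M) = 0.0393 bits
D_KL(Q||M) = 0.0380 bits

JSD(P||Q) = 0.5 × 0.0393 + 0.5 × 0.0380 = 0.0387 bits

Unlike KL divergence, JSD is symmetric and bounded: 0 ≤ JSD ≤ log(2).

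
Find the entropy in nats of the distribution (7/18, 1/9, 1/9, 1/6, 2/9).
1.4884 nats

Shannon entropy is H(X) = -Σ p(x) log p(x).

For P = (7/18, 1/9, 1/9, 1/6, 2/9):
H = -7/18 × log_e(7/18) -1/9 × log_e(1/9) -1/9 × log_e(1/9) -1/6 × log_e(1/6) -2/9 × log_e(2/9)
H = 1.4884 nats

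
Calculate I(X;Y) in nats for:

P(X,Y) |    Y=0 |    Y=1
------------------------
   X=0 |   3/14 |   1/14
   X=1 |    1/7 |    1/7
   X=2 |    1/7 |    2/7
0.0616 nats

Mutual information: I(X;Y) = H(X) + H(Y) - H(X,Y)

Marginals:
P(X) = (2/7, 2/7, 3/7), H(X) = 1.0790 nats
P(Y) = (1/2, 1/2), H(Y) = 0.6931 nats

Joint entropy: H(X,Y) = 1.7105 nats

I(X;Y) = 1.0790 + 0.6931 - 1.7105 = 0.0616 nats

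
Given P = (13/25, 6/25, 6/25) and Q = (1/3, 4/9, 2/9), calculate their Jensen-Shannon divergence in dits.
0.0113 dits

Jensen-Shannon divergence is:
JSD(P||Q) = 0.5 × D_KL(P||M) + 0.5 × D_KL(Q||M)
where M = 0.5 × (P + Q) is the mixture distribution.

M = 0.5 × (13/25, 6/25, 6/25) + 0.5 × (1/3, 4/9, 2/9) = (0.426667, 0.342222, 0.231111)

D_KL(P||M) = 0.0116 dits
D_KL(Q||M) = 0.0109 dits

JSD(P||Q) = 0.5 × 0.0116 + 0.5 × 0.0109 = 0.0113 dits

Unlike KL divergence, JSD is symmetric and bounded: 0 ≤ JSD ≤ log(2).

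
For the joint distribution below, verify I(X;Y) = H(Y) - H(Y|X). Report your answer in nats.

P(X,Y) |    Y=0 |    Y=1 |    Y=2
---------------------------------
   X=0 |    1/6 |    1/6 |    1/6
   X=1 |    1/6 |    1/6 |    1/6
I(X;Y) = 0.0000 nats

Mutual information has multiple equivalent forms:
- I(X;Y) = H(X) - H(X|Y)
- I(X;Y) = H(Y) - H(Y|X)
- I(X;Y) = H(X) + H(Y) - H(X,Y)

Computing all quantities:
H(X) = 0.6931, H(Y) = 1.0986, H(X,Y) = 1.7918
H(X|Y) = 0.6931, H(Y|X) = 1.0986

Verification:
H(X) - H(X|Y) = 0.6931 - 0.6931 = 0.0000
H(Y) - H(Y|X) = 1.0986 - 1.0986 = 0.0000
H(X) + H(Y) - H(X,Y) = 0.6931 + 1.0986 - 1.7918 = 0.0000

All forms give I(X;Y) = 0.0000 nats. ✓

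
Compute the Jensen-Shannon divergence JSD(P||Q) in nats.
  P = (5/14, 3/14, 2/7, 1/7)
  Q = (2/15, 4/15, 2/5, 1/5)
0.0351 nats

Jensen-Shannon divergence is:
JSD(P||Q) = 0.5 × D_KL(P||M) + 0.5 × D_KL(Q||M)
where M = 0.5 × (P + Q) is the mixture distribution.

M = 0.5 × (5/14, 3/14, 2/7, 1/7) + 0.5 × (2/15, 4/15, 2/5, 1/5) = (0.245238, 0.240476, 12/35, 6/35)

D_KL(P||M) = 0.0314 nats
D_KL(Q||M) = 0.0388 nats

JSD(P||Q) = 0.5 × 0.0314 + 0.5 × 0.0388 = 0.0351 nats

Unlike KL divergence, JSD is symmetric and bounded: 0 ≤ JSD ≤ log(2).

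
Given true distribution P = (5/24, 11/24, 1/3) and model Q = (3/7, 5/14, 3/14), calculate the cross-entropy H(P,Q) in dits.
0.5046 dits

Cross-entropy: H(P,Q) = -Σ p(x) log q(x)

Alternatively: H(P,Q) = H(P) + D_KL(P||Q)
H(P) = 0.4563 dits
D_KL(P||Q) = 0.0484 dits

H(P,Q) = 0.4563 + 0.0484 = 0.5046 dits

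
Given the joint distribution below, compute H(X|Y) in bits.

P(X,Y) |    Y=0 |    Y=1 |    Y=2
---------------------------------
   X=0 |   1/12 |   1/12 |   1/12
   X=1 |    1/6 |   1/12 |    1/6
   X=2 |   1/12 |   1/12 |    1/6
1.5304 bits

Using the chain rule: H(X|Y) = H(X,Y) - H(Y)

First, compute H(X,Y) = 3.0850 bits

Marginal P(Y) = (1/3, 1/4, 5/12)
H(Y) = 1.5546 bits

H(X|Y) = H(X,Y) - H(Y) = 3.0850 - 1.5546 = 1.5304 bits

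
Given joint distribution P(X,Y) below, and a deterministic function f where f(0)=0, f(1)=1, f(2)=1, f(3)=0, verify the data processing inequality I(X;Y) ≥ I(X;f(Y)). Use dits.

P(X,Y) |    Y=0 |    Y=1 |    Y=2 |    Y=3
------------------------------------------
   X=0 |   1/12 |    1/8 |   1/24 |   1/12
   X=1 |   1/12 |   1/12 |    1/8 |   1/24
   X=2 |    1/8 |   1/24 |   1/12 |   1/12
I(X;Y) = 0.0254, I(X;f(Y)) = 0.0091, inequality holds: 0.0254 ≥ 0.0091

Data Processing Inequality: For any Markov chain X → Y → Z, we have I(X;Y) ≥ I(X;Z).

Here Z = f(Y) is a deterministic function of Y, forming X → Y → Z.

Original I(X;Y) = 0.0254 dits

After applying f:
P(X,Z) where Z=f(Y):
- P(X,Z=0) = P(X,Y=0) + P(X,Y=3)
- P(X,Z=1) = P(X,Y=1) + P(X,Y=2)

I(X;Z) = I(X;f(Y)) = 0.0091 dits

Verification: 0.0254 ≥ 0.0091 ✓

Information cannot be created by processing; the function f can only lose information about X.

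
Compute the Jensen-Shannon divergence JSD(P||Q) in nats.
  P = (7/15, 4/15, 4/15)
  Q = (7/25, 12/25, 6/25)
0.0276 nats

Jensen-Shannon divergence is:
JSD(P||Q) = 0.5 × D_KL(P||M) + 0.5 × D_KL(Q||M)
where M = 0.5 × (P + Q) is the mixture distribution.

M = 0.5 × (7/15, 4/15, 4/15) + 0.5 × (7/25, 12/25, 6/25) = (0.373333, 0.373333, 0.253333)

D_KL(P||M) = 0.0281 nats
D_KL(Q||M) = 0.0271 nats

JSD(P||Q) = 0.5 × 0.0281 + 0.5 × 0.0271 = 0.0276 nats

Unlike KL divergence, JSD is symmetric and bounded: 0 ≤ JSD ≤ log(2).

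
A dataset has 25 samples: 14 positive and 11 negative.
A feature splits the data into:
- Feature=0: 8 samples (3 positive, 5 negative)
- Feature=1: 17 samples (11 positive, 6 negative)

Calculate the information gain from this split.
0.0472 bits

Information Gain = H(Y) - H(Y|Feature)

Before split:
P(positive) = 14/25 = 0.5600
H(Y) = 0.9896 bits

After split:
Feature=0: H = 0.9544 bits (weight = 8/25)
Feature=1: H = 0.9367 bits (weight = 17/25)
H(Y|Feature) = (8/25)×0.9544 + (17/25)×0.9367 = 0.9424 bits

Information Gain = 0.9896 - 0.9424 = 0.0472 bits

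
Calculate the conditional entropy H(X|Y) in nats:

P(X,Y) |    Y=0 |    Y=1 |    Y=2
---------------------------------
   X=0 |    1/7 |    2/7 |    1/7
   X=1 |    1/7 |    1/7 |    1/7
0.6689 nats

Using the chain rule: H(X|Y) = H(X,Y) - H(Y)

First, compute H(X,Y) = 1.7479 nats

Marginal P(Y) = (2/7, 3/7, 2/7)
H(Y) = 1.0790 nats

H(X|Y) = H(X,Y) - H(Y) = 1.7479 - 1.0790 = 0.6689 nats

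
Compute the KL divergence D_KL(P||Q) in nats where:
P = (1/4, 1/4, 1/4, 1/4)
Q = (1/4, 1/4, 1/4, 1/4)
0.0000 nats

KL divergence: D_KL(P||Q) = Σ p(x) log(p(x)/q(x))

Computing term by term:
  x=0: 1/4 × log_e[(1/4)/(1/4)] = 1/4 × 0.0000 = 0.0000
  x=1: 1/4 × log_e[(1/4)/(1/4)] = 1/4 × 0.0000 = 0.0000
  x=2: 1/4 × log_e[(1/4)/(1/4)] = 1/4 × 0.0000 = 0.0000
  x=3: 1/4 × log_e[(1/4)/(1/4)] = 1/4 × 0.0000 = 0.0000

D_KL(P||Q) = 0.0000 nats

Note: KL divergence is always non-negative and equals 0 iff P = Q.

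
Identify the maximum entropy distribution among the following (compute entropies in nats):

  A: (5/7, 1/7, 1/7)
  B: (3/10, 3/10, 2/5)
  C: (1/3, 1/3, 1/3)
C

For a discrete distribution over n outcomes, entropy is maximized by the uniform distribution.

Computing entropies:
H(A) = 0.7963 nats
H(B) = 1.0889 nats
H(C) = 1.0986 nats

The uniform distribution (where all probabilities equal 1/3) achieves the maximum entropy of log_e(3) = 1.0986 nats.

Distribution C has the highest entropy.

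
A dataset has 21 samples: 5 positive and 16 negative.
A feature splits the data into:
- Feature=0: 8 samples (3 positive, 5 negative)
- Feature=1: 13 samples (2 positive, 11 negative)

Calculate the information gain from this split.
0.0448 bits

Information Gain = H(Y) - H(Y|Feature)

Before split:
P(positive) = 5/21 = 0.2381
H(Y) = 0.7919 bits

After split:
Feature=0: H = 0.9544 bits (weight = 8/21)
Feature=1: H = 0.6194 bits (weight = 13/21)
H(Y|Feature) = (8/21)×0.9544 + (13/21)×0.6194 = 0.7470 bits

Information Gain = 0.7919 - 0.7470 = 0.0448 bits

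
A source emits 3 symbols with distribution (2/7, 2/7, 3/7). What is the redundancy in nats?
0.0196 nats

Redundancy measures how far a source is from maximum entropy:
R = H_max - H(X)

Maximum entropy for 3 symbols: H_max = log_e(3) = 1.0986 nats
Actual entropy: H(X) = 1.0790 nats
Redundancy: R = 1.0986 - 1.0790 = 0.0196 nats

This redundancy represents potential for compression: the source could be compressed by 0.0196 nats per symbol.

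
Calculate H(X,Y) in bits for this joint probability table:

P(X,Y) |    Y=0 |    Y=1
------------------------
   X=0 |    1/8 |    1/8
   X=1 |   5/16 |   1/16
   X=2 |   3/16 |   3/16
2.4300 bits

Joint entropy is H(X,Y) = -Σ_{x,y} p(x,y) log p(x,y).

Summing over all non-zero entries:
H(X,Y) = -[1/8·log_2(1/8) + 1/8·log_2(1/8) + 5/16·log_2(5/16) + 1/16·log_2(1/16) + 3/16·log_2(3/16) + 3/16·log_2(3/16)]
H(X,Y) = 2.4300 bits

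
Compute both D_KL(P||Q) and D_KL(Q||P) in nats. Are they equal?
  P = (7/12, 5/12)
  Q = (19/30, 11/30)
D_KL(P||Q) = 0.0053, D_KL(Q||P) = 0.0052

KL divergence is not symmetric: D_KL(P||Q) ≠ D_KL(Q||P) in general.

D_KL(P||Q) = 0.0053 nats
D_KL(Q||P) = 0.0052 nats

No, they are not equal!

This asymmetry is why KL divergence is not a true distance metric.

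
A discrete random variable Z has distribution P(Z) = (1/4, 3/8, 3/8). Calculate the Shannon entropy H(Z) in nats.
1.0822 nats

Shannon entropy is H(X) = -Σ p(x) log p(x).

For P = (1/4, 3/8, 3/8):
H = -1/4 × log_e(1/4) -3/8 × log_e(3/8) -3/8 × log_e(3/8)
H = 1.0822 nats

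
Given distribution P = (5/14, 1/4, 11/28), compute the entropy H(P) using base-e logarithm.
1.0813 nats

Shannon entropy is H(X) = -Σ p(x) log p(x).

For P = (5/14, 1/4, 11/28):
H = -5/14 × log_e(5/14) -1/4 × log_e(1/4) -11/28 × log_e(11/28)
H = 1.0813 nats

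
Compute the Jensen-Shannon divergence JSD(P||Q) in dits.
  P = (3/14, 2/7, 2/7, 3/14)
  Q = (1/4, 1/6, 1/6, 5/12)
0.0144 dits

Jensen-Shannon divergence is:
JSD(P||Q) = 0.5 × D_KL(P||M) + 0.5 × D_KL(Q||M)
where M = 0.5 × (P + Q) is the mixture distribution.

M = 0.5 × (3/14, 2/7, 2/7, 3/14) + 0.5 × (1/4, 1/6, 1/6, 5/12) = (0.232143, 0.22619, 0.22619, 0.315476)

D_KL(P||M) = 0.0145 dits
D_KL(Q||M) = 0.0142 dits

JSD(P||Q) = 0.5 × 0.0145 + 0.5 × 0.0142 = 0.0144 dits

Unlike KL divergence, JSD is symmetric and bounded: 0 ≤ JSD ≤ log(2).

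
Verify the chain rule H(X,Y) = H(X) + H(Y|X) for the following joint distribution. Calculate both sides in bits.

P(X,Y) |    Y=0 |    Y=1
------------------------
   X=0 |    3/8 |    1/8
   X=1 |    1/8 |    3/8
H(X,Y) = 1.8113, H(X) = 1.0000, H(Y|X) = 0.8113 (all in bits)

Chain rule: H(X,Y) = H(X) + H(Y|X)

Left side — joint entropy directly:
H(X,Y) = -Σ p(x,y) log p(x,y) = 1.8113 bits

Right side — compute H(Y|X) from the conditional distributions:
P(X) = (1/2, 1/2), so H(X) = 1.0000 bits
H(Y|X) = Σ_x P(X=x) · H(Y|X=x):
  P(Y|X=0) = (3/4, 1/4), H(Y|X=0) = 0.8113, weight P(X=0) = 1/2
  P(Y|X=1) = (1/4, 3/4), H(Y|X=1) = 0.8113, weight P(X=1) = 1/2
H(Y|X) = 0.8113 bits

H(X) + H(Y|X) = 1.0000 + 0.8113 = 1.8113 bits

Both sides equal 1.8113 bits. ✓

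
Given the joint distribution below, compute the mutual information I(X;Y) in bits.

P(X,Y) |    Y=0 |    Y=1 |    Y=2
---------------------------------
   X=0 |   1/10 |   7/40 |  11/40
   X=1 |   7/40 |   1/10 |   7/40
0.0388 bits

Mutual information: I(X;Y) = H(X) + H(Y) - H(X,Y)

Marginals:
P(X) = (11/20, 9/20), H(X) = 0.9928 bits
P(Y) = (11/40, 11/40, 9/20), H(Y) = 1.5428 bits

Joint entropy: H(X,Y) = 2.4967 bits

I(X;Y) = 0.9928 + 1.5428 - 2.4967 = 0.0388 bits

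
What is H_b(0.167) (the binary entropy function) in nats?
0.4511 nats

The binary entropy function is:
H(p) = -p log(p) - (1-p) log(1-p)

H(0.167) = -0.167 × log_e(0.167) - 0.833 × log_e(0.833)
H(0.167) = 0.4511 nats

Note: Binary entropy is maximized at p=0.5 (H=1 bit) and minimized at p=0 or p=1 (H=0).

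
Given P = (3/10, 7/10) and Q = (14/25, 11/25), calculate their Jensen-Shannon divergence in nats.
0.0349 nats

Jensen-Shannon divergence is:
JSD(P||Q) = 0.5 × D_KL(P||M) + 0.5 × D_KL(Q||M)
where M = 0.5 × (P + Q) is the mixture distribution.

M = 0.5 × (3/10, 7/10) + 0.5 × (14/25, 11/25) = (0.43, 0.57)

D_KL(P||M) = 0.0358 nats
D_KL(Q||M) = 0.0340 nats

JSD(P||Q) = 0.5 × 0.0358 + 0.5 × 0.0340 = 0.0349 nats

Unlike KL divergence, JSD is symmetric and bounded: 0 ≤ JSD ≤ log(2).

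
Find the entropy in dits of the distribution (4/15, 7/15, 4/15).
0.4606 dits

Shannon entropy is H(X) = -Σ p(x) log p(x).

For P = (4/15, 7/15, 4/15):
H = -4/15 × log_10(4/15) -7/15 × log_10(7/15) -4/15 × log_10(4/15)
H = 0.4606 dits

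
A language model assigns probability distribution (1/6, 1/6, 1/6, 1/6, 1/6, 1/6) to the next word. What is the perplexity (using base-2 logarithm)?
6.0000

Perplexity is 2^H (or exp(H) for natural log).

First, H = -Σ p log p = 2.5850 bits
Perplexity = 2^2.5850 = 6.0000

Interpretation: The model's uncertainty is equivalent to choosing uniformly among 6.0 options.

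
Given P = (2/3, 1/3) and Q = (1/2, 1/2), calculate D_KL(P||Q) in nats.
0.0566 nats

KL divergence: D_KL(P||Q) = Σ p(x) log(p(x)/q(x))

Computing term by term:
  x=0: 2/3 × log_e[(2/3)/(1/2)] = 2/3 × 0.2877 = 0.1918
  x=1: 1/3 × log_e[(1/3)/(1/2)] = 1/3 × -0.4055 = -0.1352

D_KL(P||Q) = 0.0566 nats

Note: KL divergence is always non-negative and equals 0 iff P = Q.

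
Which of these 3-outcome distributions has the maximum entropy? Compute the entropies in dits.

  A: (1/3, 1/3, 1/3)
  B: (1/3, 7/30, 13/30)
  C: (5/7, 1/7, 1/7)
A

For a discrete distribution over n outcomes, entropy is maximized by the uniform distribution.

Computing entropies:
H(A) = 0.4771 dits
H(B) = 0.4639 dits
H(C) = 0.3458 dits

The uniform distribution (where all probabilities equal 1/3) achieves the maximum entropy of log_10(3) = 0.4771 dits.

Distribution A has the highest entropy.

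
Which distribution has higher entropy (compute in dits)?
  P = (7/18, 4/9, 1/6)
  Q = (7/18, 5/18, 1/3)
Q

Computing entropies in dits:
H(P) = 0.4457
H(Q) = 0.4731

Distribution Q has higher entropy.

Intuition: The distribution closer to uniform (more spread out) has higher entropy.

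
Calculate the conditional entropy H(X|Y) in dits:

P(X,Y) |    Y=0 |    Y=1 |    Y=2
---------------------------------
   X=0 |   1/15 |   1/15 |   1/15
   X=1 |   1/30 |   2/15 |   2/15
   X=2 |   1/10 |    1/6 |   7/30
0.4380 dits

Using the chain rule: H(X|Y) = H(X,Y) - H(Y)

First, compute H(X,Y) = 0.8950 dits

Marginal P(Y) = (1/5, 11/30, 13/30)
H(Y) = 0.4569 dits

H(X|Y) = H(X,Y) - H(Y) = 0.8950 - 0.4569 = 0.4380 dits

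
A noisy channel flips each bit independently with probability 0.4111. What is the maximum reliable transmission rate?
0.0229 bits

For a binary symmetric channel (BSC) with error probability p:
Capacity C = 1 - H(p) bits per symbol

where H(p) = -p log₂(p) - (1-p) log₂(1-p) is the binary entropy function.

H(0.4111) = 0.9771 bits
C = 1 - 0.9771 = 0.0229 bits per symbol

This means we can reliably transmit up to 0.0229 bits of information per channel use.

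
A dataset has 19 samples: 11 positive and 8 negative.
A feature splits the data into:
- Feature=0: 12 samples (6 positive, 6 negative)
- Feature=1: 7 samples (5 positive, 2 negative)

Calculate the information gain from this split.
0.0324 bits

Information Gain = H(Y) - H(Y|Feature)

Before split:
P(positive) = 11/19 = 0.5789
H(Y) = 0.9819 bits

After split:
Feature=0: H = 1.0000 bits (weight = 12/19)
Feature=1: H = 0.8631 bits (weight = 7/19)
H(Y|Feature) = (12/19)×1.0000 + (7/19)×0.8631 = 0.9496 bits

Information Gain = 0.9819 - 0.9496 = 0.0324 bits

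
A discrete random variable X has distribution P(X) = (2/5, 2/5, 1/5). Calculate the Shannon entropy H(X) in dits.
0.4581 dits

Shannon entropy is H(X) = -Σ p(x) log p(x).

For P = (2/5, 2/5, 1/5):
H = -2/5 × log_10(2/5) -2/5 × log_10(2/5) -1/5 × log_10(1/5)
H = 0.4581 dits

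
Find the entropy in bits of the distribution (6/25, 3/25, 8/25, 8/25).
1.9133 bits

Shannon entropy is H(X) = -Σ p(x) log p(x).

For P = (6/25, 3/25, 8/25, 8/25):
H = -6/25 × log_2(6/25) -3/25 × log_2(3/25) -8/25 × log_2(8/25) -8/25 × log_2(8/25)
H = 1.9133 bits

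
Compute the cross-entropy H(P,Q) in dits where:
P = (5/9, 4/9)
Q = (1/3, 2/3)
0.3433 dits

Cross-entropy: H(P,Q) = -Σ p(x) log q(x)

Alternatively: H(P,Q) = H(P) + D_KL(P||Q)
H(P) = 0.2983 dits
D_KL(P||Q) = 0.0450 dits

H(P,Q) = 0.2983 + 0.0450 = 0.3433 dits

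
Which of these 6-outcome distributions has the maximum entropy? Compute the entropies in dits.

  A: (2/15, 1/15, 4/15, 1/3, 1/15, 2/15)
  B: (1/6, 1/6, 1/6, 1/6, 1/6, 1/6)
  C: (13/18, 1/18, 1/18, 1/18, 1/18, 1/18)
B

For a discrete distribution over n outcomes, entropy is maximized by the uniform distribution.

Computing entropies:
H(A) = 0.7023 dits
H(B) = 0.7782 dits
H(C) = 0.4508 dits

The uniform distribution (where all probabilities equal 1/6) achieves the maximum entropy of log_10(6) = 0.7782 dits.

Distribution B has the highest entropy.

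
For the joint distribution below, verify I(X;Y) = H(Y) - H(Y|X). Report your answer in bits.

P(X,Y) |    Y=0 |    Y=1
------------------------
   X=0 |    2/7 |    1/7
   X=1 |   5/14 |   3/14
I(X;Y) = 0.0013 bits

Mutual information has multiple equivalent forms:
- I(X;Y) = H(X) - H(X|Y)
- I(X;Y) = H(Y) - H(Y|X)
- I(X;Y) = H(X) + H(Y) - H(X,Y)

Computing all quantities:
H(X) = 0.9852, H(Y) = 0.9403, H(X,Y) = 1.9242
H(X|Y) = 0.9839, H(Y|X) = 0.9389

Verification:
H(X) - H(X|Y) = 0.9852 - 0.9839 = 0.0013
H(Y) - H(Y|X) = 0.9403 - 0.9389 = 0.0013
H(X) + H(Y) - H(X,Y) = 0.9852 + 0.9403 - 1.9242 = 0.0013

All forms give I(X;Y) = 0.0013 bits. ✓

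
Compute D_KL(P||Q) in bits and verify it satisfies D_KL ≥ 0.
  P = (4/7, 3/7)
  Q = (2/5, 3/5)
0.0860 bits

KL divergence satisfies the Gibbs inequality: D_KL(P||Q) ≥ 0 for all distributions P, Q.

D_KL(P||Q) = Σ p(x) log(p(x)/q(x))
Term by term:
  x=0: 4/7 × log_2[(4/7)/(2/5)] = 0.2940
  x=1: 3/7 × log_2[(3/7)/(3/5)] = -0.2080
D_KL(P||Q) = 0.0860 bits

D_KL(P||Q) = 0.0860 ≥ 0 ✓

This non-negativity is a fundamental property: relative entropy cannot be negative because it measures how different Q is from P.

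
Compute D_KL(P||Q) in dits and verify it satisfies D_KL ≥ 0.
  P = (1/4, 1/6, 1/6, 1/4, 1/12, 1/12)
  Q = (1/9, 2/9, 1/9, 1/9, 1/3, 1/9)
0.1240 dits

KL divergence satisfies the Gibbs inequality: D_KL(P||Q) ≥ 0 for all distributions P, Q.

D_KL(P||Q) = Σ p(x) log(p(x)/q(x))
Term by term:
  x=0: 1/4 × log_10[(1/4)/(1/9)] = 0.0880
  x=1: 1/6 × log_10[(1/6)/(2/9)] = -0.0208
  x=2: 1/6 × log_10[(1/6)/(1/9)] = 0.0293
  x=3: 1/4 × log_10[(1/4)/(1/9)] = 0.0880
  x=4: 1/12 × log_10[(1/12)/(1/3)] = -0.0502
  x=5: 1/12 × log_10[(1/12)/(1/9)] = -0.0104
D_KL(P||Q) = 0.1240 dits

D_KL(P||Q) = 0.1240 ≥ 0 ✓

This non-negativity is a fundamental property: relative entropy cannot be negative because it measures how different Q is from P.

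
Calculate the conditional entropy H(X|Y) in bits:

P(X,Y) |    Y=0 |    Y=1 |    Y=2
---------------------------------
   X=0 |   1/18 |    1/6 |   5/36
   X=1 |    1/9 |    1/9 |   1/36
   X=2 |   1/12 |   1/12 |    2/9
1.4252 bits

Using the chain rule: H(X|Y) = H(X,Y) - H(Y)

First, compute H(X,Y) = 2.9858 bits

Marginal P(Y) = (1/4, 13/36, 7/18)
H(Y) = 1.5605 bits

H(X|Y) = H(X,Y) - H(Y) = 2.9858 - 1.5605 = 1.4252 bits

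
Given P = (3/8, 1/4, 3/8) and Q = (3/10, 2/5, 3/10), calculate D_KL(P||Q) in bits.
0.0719 bits

KL divergence: D_KL(P||Q) = Σ p(x) log(p(x)/q(x))

Computing term by term:
  x=0: 3/8 × log_2[(3/8)/(3/10)] = 3/8 × 0.3219 = 0.1207
  x=1: 1/4 × log_2[(1/4)/(2/5)] = 1/4 × -0.6781 = -0.1695
  x=2: 3/8 × log_2[(3/8)/(3/10)] = 3/8 × 0.3219 = 0.1207

D_KL(P||Q) = 0.0719 bits

Note: KL divergence is always non-negative and equals 0 iff P = Q.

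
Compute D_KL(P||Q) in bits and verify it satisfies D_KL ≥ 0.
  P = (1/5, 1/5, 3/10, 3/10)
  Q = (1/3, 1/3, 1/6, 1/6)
0.2140 bits

KL divergence satisfies the Gibbs inequality: D_KL(P||Q) ≥ 0 for all distributions P, Q.

D_KL(P||Q) = Σ p(x) log(p(x)/q(x))
Term by term:
  x=0: 1/5 × log_2[(1/5)/(1/3)] = -0.1474
  x=1: 1/5 × log_2[(1/5)/(1/3)] = -0.1474
  x=2: 3/10 × log_2[(3/10)/(1/6)] = 0.2544
  x=3: 3/10 × log_2[(3/10)/(1/6)] = 0.2544
D_KL(P||Q) = 0.2140 bits

D_KL(P||Q) = 0.2140 ≥ 0 ✓

This non-negativity is a fundamental property: relative entropy cannot be negative because it measures how different Q is from P.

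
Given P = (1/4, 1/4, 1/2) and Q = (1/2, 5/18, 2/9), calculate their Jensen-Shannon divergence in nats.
0.0490 nats

Jensen-Shannon divergence is:
JSD(P||Q) = 0.5 × D_KL(P||M) + 0.5 × D_KL(Q||M)
where M = 0.5 × (P + Q) is the mixture distribution.

M = 0.5 × (1/4, 1/4, 1/2) + 0.5 × (1/2, 5/18, 2/9) = (3/8, 0.263889, 13/36)

D_KL(P||M) = 0.0478 nats
D_KL(Q||M) = 0.0502 nats

JSD(P||Q) = 0.5 × 0.0478 + 0.5 × 0.0502 = 0.0490 nats

Unlike KL divergence, JSD is symmetric and bounded: 0 ≤ JSD ≤ log(2).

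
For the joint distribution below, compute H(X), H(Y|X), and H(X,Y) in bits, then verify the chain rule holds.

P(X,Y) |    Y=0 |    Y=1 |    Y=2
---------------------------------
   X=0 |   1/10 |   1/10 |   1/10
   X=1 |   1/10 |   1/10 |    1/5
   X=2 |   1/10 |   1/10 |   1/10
H(X,Y) = 3.1219, H(X) = 1.5710, H(Y|X) = 1.5510 (all in bits)

Chain rule: H(X,Y) = H(X) + H(Y|X)

Left side — joint entropy directly:
H(X,Y) = -Σ p(x,y) log p(x,y) = 3.1219 bits

Right side — compute H(Y|X) from the conditional distributions:
P(X) = (3/10, 2/5, 3/10), so H(X) = 1.5710 bits
H(Y|X) = Σ_x P(X=x) · H(Y|X=x):
  P(Y|X=0) = (1/3, 1/3, 1/3), H(Y|X=0) = 1.5850, weight P(X=0) = 3/10
  P(Y|X=1) = (1/4, 1/4, 1/2), H(Y|X=1) = 1.5000, weight P(X=1) = 2/5
  P(Y|X=2) = (1/3, 1/3, 1/3), H(Y|X=2) = 1.5850, weight P(X=2) = 3/10
H(Y|X) = 1.5510 bits

H(X) + H(Y|X) = 1.5710 + 1.5510 = 3.1219 bits

Both sides equal 3.1219 bits. ✓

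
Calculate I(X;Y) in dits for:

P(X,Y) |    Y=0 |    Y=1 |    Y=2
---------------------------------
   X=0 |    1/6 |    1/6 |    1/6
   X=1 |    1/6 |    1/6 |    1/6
0.0000 dits

Mutual information: I(X;Y) = H(X) + H(Y) - H(X,Y)

Marginals:
P(X) = (1/2, 1/2), H(X) = 0.3010 dits
P(Y) = (1/3, 1/3, 1/3), H(Y) = 0.4771 dits

Joint entropy: H(X,Y) = 0.7782 dits

I(X;Y) = 0.3010 + 0.4771 - 0.7782 = 0.0000 dits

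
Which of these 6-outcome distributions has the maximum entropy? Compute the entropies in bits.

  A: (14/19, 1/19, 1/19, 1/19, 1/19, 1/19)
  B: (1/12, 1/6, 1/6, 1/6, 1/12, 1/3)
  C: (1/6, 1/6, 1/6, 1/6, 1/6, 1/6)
C

For a discrete distribution over n outcomes, entropy is maximized by the uniform distribution.

Computing entropies:
H(A) = 1.4425 bits
H(B) = 2.4183 bits
H(C) = 2.5850 bits

The uniform distribution (where all probabilities equal 1/6) achieves the maximum entropy of log_2(6) = 2.5850 bits.

Distribution C has the highest entropy.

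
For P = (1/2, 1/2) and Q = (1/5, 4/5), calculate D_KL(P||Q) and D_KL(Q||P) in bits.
D_KL(P||Q) = 0.3219, D_KL(Q||P) = 0.2781

KL divergence is not symmetric: D_KL(P||Q) ≠ D_KL(Q||P) in general.

D_KL(P||Q) = 0.3219 bits
D_KL(Q||P) = 0.2781 bits

No, they are not equal!

This asymmetry is why KL divergence is not a true distance metric.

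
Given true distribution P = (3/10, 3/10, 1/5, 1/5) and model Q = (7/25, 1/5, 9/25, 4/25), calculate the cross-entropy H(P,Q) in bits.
2.0711 bits

Cross-entropy: H(P,Q) = -Σ p(x) log q(x)

Alternatively: H(P,Q) = H(P) + D_KL(P||Q)
H(P) = 1.9710 bits
D_KL(P||Q) = 0.1001 bits

H(P,Q) = 1.9710 + 0.1001 = 2.0711 bits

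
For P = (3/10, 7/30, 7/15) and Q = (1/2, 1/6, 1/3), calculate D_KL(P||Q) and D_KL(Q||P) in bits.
D_KL(P||Q) = 0.1187, D_KL(Q||P) = 0.1258

KL divergence is not symmetric: D_KL(P||Q) ≠ D_KL(Q||P) in general.

D_KL(P||Q) = 0.1187 bits
D_KL(Q||P) = 0.1258 bits

No, they are not equal!

This asymmetry is why KL divergence is not a true distance metric.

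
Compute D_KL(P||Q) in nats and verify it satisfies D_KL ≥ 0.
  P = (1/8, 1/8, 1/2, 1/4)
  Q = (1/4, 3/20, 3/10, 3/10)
0.1004 nats

KL divergence satisfies the Gibbs inequality: D_KL(P||Q) ≥ 0 for all distributions P, Q.

D_KL(P||Q) = Σ p(x) log(p(x)/q(x))
Term by term:
  x=0: 1/8 × log_e[(1/8)/(1/4)] = -0.0866
  x=1: 1/8 × log_e[(1/8)/(3/20)] = -0.0228
  x=2: 1/2 × log_e[(1/2)/(3/10)] = 0.2554
  x=3: 1/4 × log_e[(1/4)/(3/10)] = -0.0456
D_KL(P||Q) = 0.1004 nats

D_KL(P||Q) = 0.1004 ≥ 0 ✓

This non-negativity is a fundamental property: relative entropy cannot be negative because it measures how different Q is from P.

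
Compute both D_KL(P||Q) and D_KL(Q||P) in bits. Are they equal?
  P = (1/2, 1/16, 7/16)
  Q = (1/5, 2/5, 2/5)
D_KL(P||Q) = 0.5501, D_KL(Q||P) = 0.7551

KL divergence is not symmetric: D_KL(P||Q) ≠ D_KL(Q||P) in general.

D_KL(P||Q) = 0.5501 bits
D_KL(Q||P) = 0.7551 bits

No, they are not equal!

This asymmetry is why KL divergence is not a true distance metric.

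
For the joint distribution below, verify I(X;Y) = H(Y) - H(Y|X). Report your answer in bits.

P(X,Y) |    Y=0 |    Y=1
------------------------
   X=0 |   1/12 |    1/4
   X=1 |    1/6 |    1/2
I(X;Y) = 0.0000 bits

Mutual information has multiple equivalent forms:
- I(X;Y) = H(X) - H(X|Y)
- I(X;Y) = H(Y) - H(Y|X)
- I(X;Y) = H(X) + H(Y) - H(X,Y)

Computing all quantities:
H(X) = 0.9183, H(Y) = 0.8113, H(X,Y) = 1.7296
H(X|Y) = 0.9183, H(Y|X) = 0.8113

Verification:
H(X) - H(X|Y) = 0.9183 - 0.9183 = 0.0000
H(Y) - H(Y|X) = 0.8113 - 0.8113 = 0.0000
H(X) + H(Y) - H(X,Y) = 0.9183 + 0.8113 - 1.7296 = 0.0000

All forms give I(X;Y) = 0.0000 bits. ✓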